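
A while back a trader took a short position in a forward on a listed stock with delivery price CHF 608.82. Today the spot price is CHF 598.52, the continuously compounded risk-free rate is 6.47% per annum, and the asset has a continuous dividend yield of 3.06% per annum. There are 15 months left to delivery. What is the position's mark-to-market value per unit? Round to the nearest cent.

Current fair forward for the remaining 15 months: F = S·e^((r − q)·T), (r − q) = 0.0647 − 0.0306 = 0.0341
F = 598.52 · e^(0.0341 × 15/12) = 598.52 × 1.043546 = 624.5832
Value of long forward = (F − K)·e^(−rT) = (624.5832 − 608.82) · e^(−0.0647·15/12)
= 15.7632 × 0.922309 = 14.54
Short position value = −(long value) = -CHF 14.54

-CHF 14.54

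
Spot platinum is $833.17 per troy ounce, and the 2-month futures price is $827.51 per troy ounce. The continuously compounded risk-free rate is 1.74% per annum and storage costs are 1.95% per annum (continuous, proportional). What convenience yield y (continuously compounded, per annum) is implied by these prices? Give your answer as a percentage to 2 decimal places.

7.78%

F = S·e^((r+u−y)T) ⇒ (r+u−y) = ln(F/S)/T
ln(827.51/833.17) = -0.006817; /T ⇒ -0.040902
y = r + u − ln(F/S)/T = 0.0174 + 0.0195 + 0.040902 = 0.077802
y = 7.78%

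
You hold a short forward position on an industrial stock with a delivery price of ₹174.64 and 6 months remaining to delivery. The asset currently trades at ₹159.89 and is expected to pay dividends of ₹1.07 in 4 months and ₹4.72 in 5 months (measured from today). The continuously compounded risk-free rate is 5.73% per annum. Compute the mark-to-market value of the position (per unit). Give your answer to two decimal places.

₹15.48

PV(remaining dividends) I = 1.07·e^(−0.0573·4/12) + 4.72·e^(−0.0573·5/12) = 5.6584
Current forward F = (S − I)·e^(rT) = (159.89 − 5.6584)·e^(0.0573·6/12) = 154.2316 × 1.029064 = 158.7142
Value (long) = (F − K)·e^(−rT) = (158.7142 − 174.64) × 0.971757 = -15.4760
Short position value = −(long value) = ₹15.48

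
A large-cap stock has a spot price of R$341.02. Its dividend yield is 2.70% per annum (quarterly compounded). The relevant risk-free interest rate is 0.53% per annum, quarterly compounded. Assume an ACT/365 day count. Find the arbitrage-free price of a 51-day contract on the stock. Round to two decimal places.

F = S · (1+r/4)^(4T) / (1+q/4)^(4T)
= 341.02 × 1.000740 / 1.003767 = 341.02 × 0.996984
F = R$339.99

R$339.99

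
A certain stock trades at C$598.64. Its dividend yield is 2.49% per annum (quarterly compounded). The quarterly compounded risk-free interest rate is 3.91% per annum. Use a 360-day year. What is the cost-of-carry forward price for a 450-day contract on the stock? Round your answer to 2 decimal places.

F = S · (1+r/4)^(4T) / (1+q/4)^(4T)
= 598.64 × 1.049840 / 1.031515 = 598.64 × 1.017765
F = C$609.27

C$609.27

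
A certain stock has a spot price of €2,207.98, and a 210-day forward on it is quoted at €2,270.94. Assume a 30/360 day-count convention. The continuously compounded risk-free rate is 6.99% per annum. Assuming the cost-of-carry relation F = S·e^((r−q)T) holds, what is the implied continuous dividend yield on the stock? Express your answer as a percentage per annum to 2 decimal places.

From F = S·e^((r−q)T): (r − q) = ln(F/S)/T
ln(2270.94/2207.98) = ln(1.028515) = 0.028116
(r − q) = 0.028116 / (210/360) = 0.048199
q = r − ln(F/S)/T = 0.0699 − 0.048199 = 0.021701
q = 2.17%

2.17%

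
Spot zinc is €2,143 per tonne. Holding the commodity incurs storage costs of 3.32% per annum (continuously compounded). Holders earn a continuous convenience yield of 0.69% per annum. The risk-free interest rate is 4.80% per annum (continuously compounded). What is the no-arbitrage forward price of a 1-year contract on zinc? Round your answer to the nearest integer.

€2,308 per tonne

Net carry = r + u − y = 0.0480 + 0.0332 − 0.0069 = 0.0743
F = S·e^((r+u−y)T) = 2143 · e^(0.0743 × 1) = 2143 · e^0.074300
= 2143 × 1.077130 = €2,308 per tonne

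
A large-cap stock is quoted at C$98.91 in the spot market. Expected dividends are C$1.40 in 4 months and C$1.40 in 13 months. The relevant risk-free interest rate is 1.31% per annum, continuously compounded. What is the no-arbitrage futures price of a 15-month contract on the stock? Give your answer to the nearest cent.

PV(dividends) I = 1.40·e^(−0.0131·4/12) + 1.40·e^(−0.0131·13/12)
I = 1.3939 + 1.3803 = 2.7742
F = (S − I)·e^(rT) = (98.91 − 2.7742) · e^(0.0131·15/12)
= 96.1358 · e^0.016375 = 96.1358 × 1.016510 = C$97.72

C$97.72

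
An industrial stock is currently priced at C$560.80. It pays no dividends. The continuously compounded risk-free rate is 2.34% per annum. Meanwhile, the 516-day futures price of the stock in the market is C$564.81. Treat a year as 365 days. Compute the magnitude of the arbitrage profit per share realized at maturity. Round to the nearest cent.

Fair futures: F* = S·e^(carry·T), with carry = r = 0.0234
F* = 560.80 · e^(0.0234 × 516/365) = 560.80 · e^0.033081 = 560.80 × 1.033634 = C$579.6619
Market C$564.81 < fair C$579.6619: forward underpriced → reverse cash-and-carry (short spot, go long the forward).
At maturity, profit = |F_mkt − F*| = |564.81 − 579.6619| = C$14.85 per share

C$14.85 per share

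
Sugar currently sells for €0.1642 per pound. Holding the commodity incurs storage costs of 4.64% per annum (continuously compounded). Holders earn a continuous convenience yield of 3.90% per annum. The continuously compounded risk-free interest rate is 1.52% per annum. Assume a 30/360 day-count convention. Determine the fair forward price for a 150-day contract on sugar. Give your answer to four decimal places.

€0.1658 per pound

Net carry = r + u − y = 0.0152 + 0.0464 − 0.0390 = 0.0226
F = S·e^((r+u−y)T) = 0.1642 · e^(0.0226 × 150/360) = 0.1642 · e^0.009417
= 0.1642 × 1.009461 = €0.1658 per pound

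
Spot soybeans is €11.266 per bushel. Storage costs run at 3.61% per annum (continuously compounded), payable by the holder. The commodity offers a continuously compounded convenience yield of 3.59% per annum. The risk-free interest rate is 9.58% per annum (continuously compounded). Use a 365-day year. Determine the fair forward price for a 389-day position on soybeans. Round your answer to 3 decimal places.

Net carry = r + u − y = 0.0958 + 0.0361 − 0.0359 = 0.0960
F = S·e^((r+u−y)T) = 11.266 · e^(0.0960 × 389/365) = 11.266 · e^0.102312
= 11.266 × 1.107729 = €12.480 per bushel

€12.480 per bushel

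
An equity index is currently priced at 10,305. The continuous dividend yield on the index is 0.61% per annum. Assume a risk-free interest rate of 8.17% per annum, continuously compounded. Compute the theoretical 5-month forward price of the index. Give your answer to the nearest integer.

F = S·e^((r − q)T) = 10305 · e^((0.0817 − 0.0061) × 5/12)
= 10305 · e^0.031500 = 10305 × 1.032001
F = 10,635

10,635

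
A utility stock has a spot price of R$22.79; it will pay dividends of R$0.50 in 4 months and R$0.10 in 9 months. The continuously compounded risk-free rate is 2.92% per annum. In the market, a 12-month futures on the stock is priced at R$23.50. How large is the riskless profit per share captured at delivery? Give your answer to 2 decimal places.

R$0.65 per share

PV(dividends) I = 0.50·e^(−0.0292·4/12) + 0.10·e^(−0.0292·9/12) = 0.5930
Fair futures F* = (S − I)·e^(rT) = (22.79 − 0.5930)·e^0.029200 = 22.1970 × 1.029630 = 22.8547
Market R$23.50 > fair 22.8547: forward overpriced → cash-and-carry (borrow at r, buy the stock and collect the dividends, short the forward).
Profit at T = |F_mkt − F*| = |23.50 − 22.8547| = R$0.65 per share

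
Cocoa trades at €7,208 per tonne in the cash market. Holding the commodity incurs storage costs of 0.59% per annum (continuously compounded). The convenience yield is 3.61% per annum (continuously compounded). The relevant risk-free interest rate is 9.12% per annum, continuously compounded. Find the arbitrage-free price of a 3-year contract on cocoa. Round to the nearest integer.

€8,655 per tonne

Net carry = r + u − y = 0.0912 + 0.0059 − 0.0361 = 0.0610
F = S·e^((r+u−y)T) = 7208 · e^(0.0610 × 3) = 7208 · e^0.183000
= 7208 × 1.200814 = €8,655 per tonne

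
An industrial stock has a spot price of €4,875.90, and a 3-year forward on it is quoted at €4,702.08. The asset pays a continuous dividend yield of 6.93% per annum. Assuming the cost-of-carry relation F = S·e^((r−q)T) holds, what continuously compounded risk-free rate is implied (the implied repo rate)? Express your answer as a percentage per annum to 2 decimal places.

5.72%

From F = S·e^((r−q)T): (r − q) = ln(F/S)/T
ln(4702.08/4875.90) = ln(0.964351) = -0.036300
(r − q) = -0.036300 / (3) = -0.012100
r = ln(F/S)/T + q = -0.012100 + 0.0693 = 0.057200
r = 5.72%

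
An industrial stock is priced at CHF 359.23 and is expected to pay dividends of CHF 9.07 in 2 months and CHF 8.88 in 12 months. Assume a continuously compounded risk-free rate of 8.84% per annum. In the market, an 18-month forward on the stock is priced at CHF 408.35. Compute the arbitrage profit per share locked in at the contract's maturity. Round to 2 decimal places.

PV(dividends) I = 9.07·e^(−0.0884·2/12) + 8.88·e^(−0.0884·12/12) = 17.0661
Fair forward F* = (S − I)·e^(rT) = (359.23 − 17.0661)·e^0.132600 = 342.1639 × 1.141793 = 390.6803
Market CHF 408.35 > fair 390.6803: forward overpriced → cash-and-carry (borrow at r, buy the stock and collect the dividends, short the forward).
Profit at T = |F_mkt − F*| = |408.35 − 390.6803| = CHF 17.67 per share

CHF 17.67 per share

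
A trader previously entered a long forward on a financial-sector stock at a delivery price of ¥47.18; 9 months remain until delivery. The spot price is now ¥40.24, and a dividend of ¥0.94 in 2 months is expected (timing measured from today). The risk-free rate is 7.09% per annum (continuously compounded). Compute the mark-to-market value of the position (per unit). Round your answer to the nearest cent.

PV(remaining dividends) I = 0.94·e^(−0.0709·2/12) = 0.9290
Current forward F = (S − I)·e^(rT) = (40.24 − 0.9290)·e^(0.0709·9/12) = 39.3110 × 1.054614 = 41.4579
Value (long) = (F − K)·e^(−rT) = (41.4579 − 47.18) × 0.948214 = -5.4258
Value = -¥5.43

-¥5.43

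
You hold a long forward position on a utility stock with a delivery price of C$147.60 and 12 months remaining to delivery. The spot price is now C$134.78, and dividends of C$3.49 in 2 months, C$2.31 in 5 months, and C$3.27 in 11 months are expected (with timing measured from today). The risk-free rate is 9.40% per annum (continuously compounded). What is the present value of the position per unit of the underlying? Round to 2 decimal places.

PV(remaining dividends) I = 3.49·e^(−0.0940·2/12) + 2.31·e^(−0.0940·5/12) + 3.27·e^(−0.0940·11/12) = 8.6571
Current forward F = (S − I)·e^(rT) = (134.78 − 8.6571)·e^(0.0940·12/12) = 126.1229 × 1.098560 = 138.5536
Value (long) = (F − K)·e^(−rT) = (138.5536 − 147.60) × 0.910283 = -8.2348
Value = -C$8.23

-C$8.23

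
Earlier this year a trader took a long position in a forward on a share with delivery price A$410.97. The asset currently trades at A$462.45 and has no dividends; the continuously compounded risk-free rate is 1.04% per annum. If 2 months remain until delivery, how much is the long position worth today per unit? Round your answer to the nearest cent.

A$52.19

Current fair forward for the remaining 2 months: F = S·e^(r·T), r = 0.0104
F = 462.45 · e^(0.0104 × 2/12) = 462.45 × 1.001735 = 463.2524
Value of long forward = (F − K)·e^(−rT) = (463.2524 − 410.97) · e^(−0.0104·2/12)
= 52.2824 × 0.998268 = 52.19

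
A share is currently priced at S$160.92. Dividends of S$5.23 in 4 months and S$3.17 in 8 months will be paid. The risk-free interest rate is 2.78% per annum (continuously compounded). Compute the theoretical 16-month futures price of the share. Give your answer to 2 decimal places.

S$158.39

PV(dividends) I = 5.23·e^(−0.0278·4/12) + 3.17·e^(−0.0278·8/12)
I = 5.1818 + 3.1118 = 8.2936
F = (S − I)·e^(rT) = (160.92 − 8.2936) · e^(0.0278·16/12)
= 152.6264 · e^0.037067 = 152.6264 × 1.037763 = S$158.39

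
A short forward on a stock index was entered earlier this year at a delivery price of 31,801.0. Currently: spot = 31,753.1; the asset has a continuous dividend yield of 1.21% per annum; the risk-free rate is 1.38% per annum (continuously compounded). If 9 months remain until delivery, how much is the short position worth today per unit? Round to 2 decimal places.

7.31

Current fair forward for the remaining 9 months: F = S·e^((r − q)·T), (r − q) = 0.0138 − 0.0121 = 0.0017
F = 31753.1 · e^(0.0017 × 9/12) = 31753.1 × 1.00127581 = 31793.6109
Value of long forward = (F − K)·e^(−rT) = (31793.6109 − 31801.0) · e^(−0.0138·9/12)
= -7.3891 × 0.98970338 = -7.31
Short position value = −(long value) = 7.31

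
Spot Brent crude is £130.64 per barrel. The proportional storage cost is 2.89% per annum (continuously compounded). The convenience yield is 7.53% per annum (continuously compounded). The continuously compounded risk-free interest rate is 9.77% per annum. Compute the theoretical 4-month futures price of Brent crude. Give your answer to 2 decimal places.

Net carry = r + u − y = 0.0977 + 0.0289 − 0.0753 = 0.0513
F = S·e^((r+u−y)T) = 130.64 · e^(0.0513 × 4/12) = 130.64 · e^0.017100
= 130.64 × 1.017247 = £132.89 per barrel

£132.89 per barrel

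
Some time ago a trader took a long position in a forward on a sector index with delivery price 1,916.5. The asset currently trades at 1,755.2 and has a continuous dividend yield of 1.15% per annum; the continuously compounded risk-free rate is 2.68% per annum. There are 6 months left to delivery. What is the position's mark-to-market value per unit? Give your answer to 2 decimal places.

-145.85

Current fair forward for the remaining 6 months: F = S·e^((r − q)·T), (r − q) = 0.0268 − 0.0115 = 0.0153
F = 1755.2 · e^(0.0153 × 6/12) = 1755.2 × 1.00767934 = 1768.6788
Value of long forward = (F − K)·e^(−rT) = (1768.6788 − 1916.5) · e^(−0.0268·6/12)
= -147.8212 × 0.98668938 = -145.85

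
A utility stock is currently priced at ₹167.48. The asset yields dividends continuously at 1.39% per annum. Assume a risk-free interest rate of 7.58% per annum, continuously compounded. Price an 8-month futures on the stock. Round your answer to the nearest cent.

F = S·e^((r − q)T) = 167.48 · e^((0.0758 − 0.0139) × 8/12)
= 167.48 · e^0.041267 = 167.48 × 1.042130
F = ₹174.54

₹174.54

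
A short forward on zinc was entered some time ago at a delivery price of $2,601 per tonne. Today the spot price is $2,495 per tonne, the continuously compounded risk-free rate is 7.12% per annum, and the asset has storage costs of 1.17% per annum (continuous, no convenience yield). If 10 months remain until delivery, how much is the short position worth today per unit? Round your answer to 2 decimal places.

Current fair forward for the remaining 10 months: F = S·e^((r + u)·T), (r + u) = 0.0712 + 0.0117 = 0.0829
F = 2495 · e^(0.0829 × 10/12) = 2495 × 1.07152550 = 2673.4561
Value of long forward = (F − K)·e^(−rT) = (2673.4561 − 2601) · e^(−0.0712·10/12)
= 72.4561 × 0.94239259 = 68.28
Short position value = −(long value) = -$68.28

-$68.28 per tonne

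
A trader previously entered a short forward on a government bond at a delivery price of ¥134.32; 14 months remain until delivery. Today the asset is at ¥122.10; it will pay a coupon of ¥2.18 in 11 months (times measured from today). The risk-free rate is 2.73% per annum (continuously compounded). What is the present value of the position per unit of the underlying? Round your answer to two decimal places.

PV(remaining coupons) I = 2.18·e^(−0.0273·11/12) = 2.1261
Current forward F = (S − I)·e^(rT) = (122.10 − 2.1261)·e^(0.0273·14/12) = 119.9739 × 1.032363 = 123.8566
Value (long) = (F − K)·e^(−rT) = (123.8566 − 134.32) × 0.968652 = -10.1354
Short position value = −(long value) = ¥10.14

¥10.14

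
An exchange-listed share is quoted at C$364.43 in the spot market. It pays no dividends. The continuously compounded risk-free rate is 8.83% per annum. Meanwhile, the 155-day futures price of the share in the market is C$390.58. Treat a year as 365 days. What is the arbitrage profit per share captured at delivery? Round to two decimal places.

Fair futures: F* = S·e^(carry·T), with carry = r = 0.0883
F* = 364.43 · e^(0.0883 × 155/365) = 364.43 · e^0.037497 = 364.43 × 1.038209 = C$378.3545
Market C$390.58 > fair C$378.3545: forward overpriced → cash-and-carry (buy spot, short the forward).
At maturity, profit = |F_mkt − F*| = |390.58 − 378.3545| = C$12.23 per share

C$12.23 per share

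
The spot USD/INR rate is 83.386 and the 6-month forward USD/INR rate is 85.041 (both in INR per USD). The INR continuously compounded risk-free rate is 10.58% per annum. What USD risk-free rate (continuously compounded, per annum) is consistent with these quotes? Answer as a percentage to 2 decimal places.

F = S·e^((r_INR − r_USD)T) ⇒ r_USD = r_INR − ln(F/S)/T
ln(85.041/83.386) = 0.019653; /(6/12) = 0.039306
r_USD = 0.1058 − 0.039306 = 0.066494
r_USD = 6.65%

6.65%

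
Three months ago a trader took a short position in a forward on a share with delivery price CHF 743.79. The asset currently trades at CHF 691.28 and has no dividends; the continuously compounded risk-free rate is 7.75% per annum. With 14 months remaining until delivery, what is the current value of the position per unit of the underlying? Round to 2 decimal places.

Current fair forward for the remaining 14 months: F = S·e^(r·T), r = 0.0775
F = 691.28 · e^(0.0775 × 14/12) = 691.28 × 1.094630 = 756.6958
Value of long forward = (F − K)·e^(−rT) = (756.6958 − 743.79) · e^(−0.0775·14/12)
= 12.9058 × 0.913550 = 11.79
Short position value = −(long value) = -CHF 11.79

-CHF 11.79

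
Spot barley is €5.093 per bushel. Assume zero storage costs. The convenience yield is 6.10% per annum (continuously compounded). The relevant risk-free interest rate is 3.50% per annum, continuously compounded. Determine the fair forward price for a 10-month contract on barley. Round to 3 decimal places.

Net carry = r + u − y = 0.0350 + 0.0000 − 0.0610 = -0.0260
F = S·e^((r+u−y)T) = 5.093 · e^(-0.0260 × 10/12) = 5.093 · e^-0.021667
= 5.093 × 0.978566 = €4.984 per bushel

€4.984 per bushel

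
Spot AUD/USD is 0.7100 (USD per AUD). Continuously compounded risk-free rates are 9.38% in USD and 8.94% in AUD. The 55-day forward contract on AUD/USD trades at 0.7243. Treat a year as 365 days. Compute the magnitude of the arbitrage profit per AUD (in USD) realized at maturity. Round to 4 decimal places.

Fair forward: F* = S·e^(carry·T), with carry = (r_USD − r_AUD) = 0.0938 − 0.0894 = 0.0044
F* = 0.7100 · e^(0.0044 × 55/365) = 0.7100 · e^0.000663 = 0.7100 × 1.000663 = 0.7105
Market 0.7243 > fair 0.7105: forward overpriced → cash-and-carry (buy spot, short the forward).
At maturity, profit = |F_mkt − F*| = |0.7243 − 0.7105| = 0.0138 per AUD (in USD)

0.0138 per AUD (in USD)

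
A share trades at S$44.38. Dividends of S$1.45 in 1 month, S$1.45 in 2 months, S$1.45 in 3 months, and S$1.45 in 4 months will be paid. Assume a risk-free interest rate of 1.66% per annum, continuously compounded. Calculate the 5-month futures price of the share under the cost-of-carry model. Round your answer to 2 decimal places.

PV(dividends) I = 1.45·e^(−0.0166·1/12) + 1.45·e^(−0.0166·2/12) + 1.45·e^(−0.0166·3/12) + 1.45·e^(−0.0166·4/12)
I = 1.4480 + 1.4460 + 1.4440 + 1.4420 = 5.7800
F = (S − I)·e^(rT) = (44.38 − 5.7800) · e^(0.0166·5/12)
= 38.6000 · e^0.006917 = 38.6000 × 1.006941 = S$38.87

S$38.87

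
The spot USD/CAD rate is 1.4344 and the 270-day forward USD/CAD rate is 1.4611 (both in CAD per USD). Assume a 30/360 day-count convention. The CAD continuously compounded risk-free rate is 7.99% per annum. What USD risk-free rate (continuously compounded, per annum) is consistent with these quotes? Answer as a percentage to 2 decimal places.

F = S·e^((r_CAD − r_USD)T) ⇒ r_USD = r_CAD − ln(F/S)/T
ln(1.4611/1.4344) = 0.018443; /(270/360) = 0.024591
r_USD = 0.0799 − 0.024591 = 0.055309
r_USD = 5.53%

5.53%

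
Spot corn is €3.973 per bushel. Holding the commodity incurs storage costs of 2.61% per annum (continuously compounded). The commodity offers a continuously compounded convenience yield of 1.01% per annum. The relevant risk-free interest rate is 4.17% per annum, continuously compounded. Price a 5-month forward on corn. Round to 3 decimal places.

€4.070 per bushel

Net carry = r + u − y = 0.0417 + 0.0261 − 0.0101 = 0.0577
F = S·e^((r+u−y)T) = 3.973 · e^(0.0577 × 5/12) = 3.973 · e^0.024042
= 3.973 × 1.024333 = €4.070 per bushel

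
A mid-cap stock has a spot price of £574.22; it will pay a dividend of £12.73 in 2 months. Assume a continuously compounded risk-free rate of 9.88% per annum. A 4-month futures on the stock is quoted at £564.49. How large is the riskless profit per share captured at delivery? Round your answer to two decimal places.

£16.01 per share

PV(dividends) I = 12.73·e^(−0.0988·2/12) = 12.5221
Fair futures F* = (S − I)·e^(rT) = (574.22 − 12.5221)·e^0.032933 = 561.6979 × 1.033481 = 580.5041
Market £564.49 < fair 580.5041: forward underpriced → reverse cash-and-carry (short the stock, invest proceeds at r, pay the dividends, go long the forward).
Profit at T = |F_mkt − F*| = |564.49 − 580.5041| = £16.01 per share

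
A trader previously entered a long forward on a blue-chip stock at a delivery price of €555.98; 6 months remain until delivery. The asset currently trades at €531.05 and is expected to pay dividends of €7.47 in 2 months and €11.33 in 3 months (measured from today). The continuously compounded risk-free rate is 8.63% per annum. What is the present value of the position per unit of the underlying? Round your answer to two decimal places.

PV(remaining dividends) I = 7.47·e^(−0.0863·2/12) + 11.33·e^(−0.0863·3/12) = 18.4515
Current forward F = (S − I)·e^(rT) = (531.05 − 18.4515)·e^(0.0863·6/12) = 512.5985 × 1.044094 = 535.2010
Value (long) = (F − K)·e^(−rT) = (535.2010 − 555.98) × 0.957768 = -19.9015
Value = -€19.90

-€19.90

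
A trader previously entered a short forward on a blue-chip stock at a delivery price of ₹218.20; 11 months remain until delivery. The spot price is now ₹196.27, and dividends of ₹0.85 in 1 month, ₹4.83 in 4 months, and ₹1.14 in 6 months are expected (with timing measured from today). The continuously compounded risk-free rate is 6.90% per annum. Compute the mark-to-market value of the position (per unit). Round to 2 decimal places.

PV(remaining dividends) I = 0.85·e^(−0.0690·1/12) + 4.83·e^(−0.0690·4/12) + 1.14·e^(−0.0690·6/12) = 6.6666
Current forward F = (S − I)·e^(rT) = (196.27 − 6.6666)·e^(0.0690·11/12) = 189.6034 × 1.065293 = 201.9832
Value (long) = (F − K)·e^(−rT) = (201.9832 − 218.20) × 0.938709 = -15.2229
Short position value = −(long value) = ₹15.22

₹15.22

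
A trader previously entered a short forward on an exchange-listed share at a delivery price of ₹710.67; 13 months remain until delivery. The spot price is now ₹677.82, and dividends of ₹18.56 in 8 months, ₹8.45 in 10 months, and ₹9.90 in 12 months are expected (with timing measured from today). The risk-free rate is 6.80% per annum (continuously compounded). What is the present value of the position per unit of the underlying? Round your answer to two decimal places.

PV(remaining dividends) I = 18.56·e^(−0.0680·8/12) + 8.45·e^(−0.0680·10/12) + 9.90·e^(−0.0680·12/12) = 34.9711
Current forward F = (S − I)·e^(rT) = (677.82 − 34.9711)·e^(0.0680·13/12) = 642.8489 × 1.076448 = 691.9934
Value (long) = (F − K)·e^(−rT) = (691.9934 − 710.67) × 0.928981 = -17.3502
Short position value = −(long value) = ₹17.35

₹17.35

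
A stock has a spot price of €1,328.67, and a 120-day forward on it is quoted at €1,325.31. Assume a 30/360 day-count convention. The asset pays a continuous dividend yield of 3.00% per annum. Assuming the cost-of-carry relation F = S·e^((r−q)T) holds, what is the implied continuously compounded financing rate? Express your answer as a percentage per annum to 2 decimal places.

2.24%

From F = S·e^((r−q)T): (r − q) = ln(F/S)/T
ln(1325.31/1328.67) = ln(0.997471) = -0.002532
(r − q) = -0.002532 / (120/360) = -0.007596
r = ln(F/S)/T + q = -0.007596 + 0.0300 = 0.022404
r = 2.24%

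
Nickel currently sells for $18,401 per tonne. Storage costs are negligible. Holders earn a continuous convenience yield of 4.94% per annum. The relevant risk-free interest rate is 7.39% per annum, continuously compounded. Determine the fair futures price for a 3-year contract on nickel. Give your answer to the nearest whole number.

$19,804 per tonne

Net carry = r + u − y = 0.0739 + 0.0000 − 0.0494 = 0.0245
F = S·e^((r+u−y)T) = 18401 · e^(0.0245 × 3) = 18401 · e^0.073500
= 18401 × 1.076269 = $19,804 per tonne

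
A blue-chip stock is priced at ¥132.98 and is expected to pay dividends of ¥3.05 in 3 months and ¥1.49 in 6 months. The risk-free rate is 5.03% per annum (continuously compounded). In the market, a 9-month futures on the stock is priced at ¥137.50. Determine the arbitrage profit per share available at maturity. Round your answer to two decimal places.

¥4.04 per share

PV(dividends) I = 3.05·e^(−0.0503·3/12) + 1.49·e^(−0.0503·6/12) = 4.4649
Fair futures F* = (S − I)·e^(rT) = (132.98 − 4.4649)·e^0.037725 = 128.5151 × 1.038446 = 133.4560
Market ¥137.50 > fair 133.4560: forward overpriced → cash-and-carry (borrow at r, buy the stock and collect the dividends, short the forward).
Profit at T = |F_mkt − F*| = |137.50 − 133.4560| = ¥4.04 per share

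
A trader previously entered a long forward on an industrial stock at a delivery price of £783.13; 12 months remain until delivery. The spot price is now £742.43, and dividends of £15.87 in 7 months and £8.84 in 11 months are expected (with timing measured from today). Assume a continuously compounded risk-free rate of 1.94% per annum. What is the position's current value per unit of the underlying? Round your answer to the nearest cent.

PV(remaining dividends) I = 15.87·e^(−0.0194·7/12) + 8.84·e^(−0.0194·11/12) = 24.3756
Current forward F = (S − I)·e^(rT) = (742.43 − 24.3756)·e^(0.0194·12/12) = 718.0544 × 1.019589 = 732.1204
Value (long) = (F − K)·e^(−rT) = (732.1204 − 783.13) × 0.980787 = -50.0296
Value = -£50.03

-£50.03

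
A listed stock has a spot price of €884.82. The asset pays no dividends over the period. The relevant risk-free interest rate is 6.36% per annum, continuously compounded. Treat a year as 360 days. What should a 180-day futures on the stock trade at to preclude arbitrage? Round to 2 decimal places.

F = S·e^(rT) = 884.82 · e^(0.0636 × 180/360)
= 884.82 · e^0.031800 = 884.82 × 1.032311
F = €913.41

€913.41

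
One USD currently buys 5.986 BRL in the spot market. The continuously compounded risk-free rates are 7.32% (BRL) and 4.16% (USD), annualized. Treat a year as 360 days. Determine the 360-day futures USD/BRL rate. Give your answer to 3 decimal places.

F = S·e^((r_BRL − r_USD)T) = 5.986 · e^((0.0732 − 0.0416) × 360/360)
= 5.986 · e^0.031600 = 5.986 × 1.032105
F = 6.178 BRL per USD

6.178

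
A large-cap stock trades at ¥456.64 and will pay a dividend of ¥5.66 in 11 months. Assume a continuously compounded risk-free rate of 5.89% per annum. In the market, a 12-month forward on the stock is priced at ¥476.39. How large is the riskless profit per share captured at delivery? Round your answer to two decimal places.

PV(dividends) I = 5.66·e^(−0.0589·11/12) = 5.3625
Fair forward F* = (S − I)·e^(rT) = (456.64 − 5.3625)·e^0.058900 = 451.2775 × 1.060669 = 478.6561
Market ¥476.39 < fair 478.6561: forward underpriced → reverse cash-and-carry (short the stock, invest proceeds at r, pay the dividends, go long the forward).
Profit at T = |F_mkt − F*| = |476.39 − 478.6561| = ¥2.27 per share

¥2.27 per share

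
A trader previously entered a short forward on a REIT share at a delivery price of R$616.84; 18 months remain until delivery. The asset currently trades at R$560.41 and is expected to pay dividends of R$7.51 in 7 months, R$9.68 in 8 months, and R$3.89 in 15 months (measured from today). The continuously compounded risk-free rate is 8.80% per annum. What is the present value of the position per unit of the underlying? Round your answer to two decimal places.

PV(remaining dividends) I = 7.51·e^(−0.0880·7/12) + 9.68·e^(−0.0880·8/12) + 3.89·e^(−0.0880·15/12) = 19.7475
Current forward F = (S − I)·e^(rT) = (560.41 − 19.7475)·e^(0.0880·18/12) = 540.6625 × 1.141108 = 616.9543
Value (long) = (F − K)·e^(−rT) = (616.9543 − 616.84) × 0.876341 = 0.1002
Short position value = −(long value) = -R$0.10

-R$0.10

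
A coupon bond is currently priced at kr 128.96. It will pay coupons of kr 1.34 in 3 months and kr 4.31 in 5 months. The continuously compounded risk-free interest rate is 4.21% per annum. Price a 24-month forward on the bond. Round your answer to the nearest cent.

kr 134.24

PV(coupons) I = 1.34·e^(−0.0421·3/12) + 4.31·e^(−0.0421·5/12)
I = 1.3260 + 4.2351 = 5.5611
F = (S − I)·e^(rT) = (128.96 − 5.5611) · e^(0.0421·24/12)
= 123.3989 · e^0.084200 = 123.3989 × 1.087846 = kr 134.24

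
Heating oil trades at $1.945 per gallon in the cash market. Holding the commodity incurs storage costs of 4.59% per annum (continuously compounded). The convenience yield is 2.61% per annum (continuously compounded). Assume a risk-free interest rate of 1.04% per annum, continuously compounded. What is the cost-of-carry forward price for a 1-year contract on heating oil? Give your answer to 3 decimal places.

$2.005 per gallon

Net carry = r + u − y = 0.0104 + 0.0459 − 0.0261 = 0.0302
F = S·e^((r+u−y)T) = 1.945 · e^(0.0302 × 1) = 1.945 · e^0.030200
= 1.945 × 1.030661 = $2.005 per gallon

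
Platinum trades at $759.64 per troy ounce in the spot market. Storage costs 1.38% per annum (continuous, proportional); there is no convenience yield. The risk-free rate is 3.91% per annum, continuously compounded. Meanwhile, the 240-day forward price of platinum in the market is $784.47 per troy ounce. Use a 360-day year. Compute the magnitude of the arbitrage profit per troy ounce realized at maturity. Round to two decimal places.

Fair forward: F* = S·e^(carry·T), with carry = (r + u) = 0.0391 + 0.0138 = 0.0529
F* = 759.64 · e^(0.0529 × 240/360) = 759.64 · e^0.035267 = 759.64 × 1.035896 = $786.9080
Market $784.47 < fair $786.9080: forward underpriced → reverse cash-and-carry (short spot, go long the forward).
At maturity, profit = |F_mkt − F*| = |784.47 − 786.9080| = $2.44 per troy ounce

$2.44 per troy ounce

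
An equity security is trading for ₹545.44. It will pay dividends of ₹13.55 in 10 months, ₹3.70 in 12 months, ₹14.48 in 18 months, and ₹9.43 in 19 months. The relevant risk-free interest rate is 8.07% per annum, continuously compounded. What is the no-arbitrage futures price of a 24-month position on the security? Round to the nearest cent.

₹597.25

PV(dividends) I = 13.55·e^(−0.0807·10/12) + 3.70·e^(−0.0807·12/12) + 14.48·e^(−0.0807·18/12) + 9.43·e^(−0.0807·19/12)
I = 12.6687 + 3.4131 + 12.8291 + 8.2989 = 37.2098
F = (S − I)·e^(rT) = (545.44 − 37.2098) · e^(0.0807·24/12)
= 508.2302 · e^0.161400 = 508.2302 × 1.175155 = ₹597.25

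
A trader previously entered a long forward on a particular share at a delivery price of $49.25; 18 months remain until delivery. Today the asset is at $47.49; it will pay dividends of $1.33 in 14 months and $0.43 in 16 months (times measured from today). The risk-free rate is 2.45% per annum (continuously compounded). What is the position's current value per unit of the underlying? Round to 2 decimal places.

-$1.69

PV(remaining dividends) I = 1.33·e^(−0.0245·14/12) + 0.43·e^(−0.0245·16/12) = 1.7087
Current forward F = (S − I)·e^(rT) = (47.49 − 1.7087)·e^(0.0245·18/12) = 45.7813 × 1.037434 = 47.4951
Value (long) = (F − K)·e^(−rT) = (47.4951 − 49.25) × 0.963917 = -1.6916
Value = -$1.69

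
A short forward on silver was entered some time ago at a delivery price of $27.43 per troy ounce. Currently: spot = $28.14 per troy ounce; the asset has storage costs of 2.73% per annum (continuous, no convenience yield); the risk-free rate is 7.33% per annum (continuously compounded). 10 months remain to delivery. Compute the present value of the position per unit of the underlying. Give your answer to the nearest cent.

Current fair forward for the remaining 10 months: F = S·e^((r + u)·T), (r + u) = 0.0733 + 0.0273 = 0.1006
F = 28.14 · e^(0.1006 × 10/12) = 28.14 × 1.087448 = 30.6008
Value of long forward = (F − K)·e^(−rT) = (30.6008 − 27.43) · e^(−0.0733·10/12)
= 3.1708 × 0.940745 = 2.98
Short position value = −(long value) = -$2.98

-$2.98 per troy ounce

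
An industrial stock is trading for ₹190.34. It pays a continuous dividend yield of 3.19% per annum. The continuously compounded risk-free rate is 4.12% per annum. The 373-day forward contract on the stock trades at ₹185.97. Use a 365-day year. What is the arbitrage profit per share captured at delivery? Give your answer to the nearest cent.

₹6.19 per share

Fair forward: F* = S·e^(carry·T), with carry = (r − q) = 0.0412 − 0.0319 = 0.0093
F* = 190.34 · e^(0.0093 × 373/365) = 190.34 · e^0.009504 = 190.34 × 1.009549 = ₹192.1576
Market ₹185.97 < fair ₹192.1576: forward underpriced → reverse cash-and-carry (short spot, go long the forward).
At maturity, profit = |F_mkt − F*| = |185.97 − 192.1576| = ₹6.19 per share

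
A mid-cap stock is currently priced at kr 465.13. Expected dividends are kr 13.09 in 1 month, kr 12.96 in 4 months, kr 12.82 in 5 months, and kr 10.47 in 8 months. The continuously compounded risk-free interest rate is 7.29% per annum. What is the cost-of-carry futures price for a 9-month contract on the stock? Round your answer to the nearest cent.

kr 440.50

PV(dividends) I = 13.09·e^(−0.0729·1/12) + 12.96·e^(−0.0729·4/12) + 12.82·e^(−0.0729·5/12) + 10.47·e^(−0.0729·8/12)
I = 13.0107 + 12.6489 + 12.4364 + 9.9733 = 48.0693
F = (S − I)·e^(rT) = (465.13 − 48.0693) · e^(0.0729·9/12)
= 417.0607 · e^0.054675 = 417.0607 × 1.056197 = kr 440.50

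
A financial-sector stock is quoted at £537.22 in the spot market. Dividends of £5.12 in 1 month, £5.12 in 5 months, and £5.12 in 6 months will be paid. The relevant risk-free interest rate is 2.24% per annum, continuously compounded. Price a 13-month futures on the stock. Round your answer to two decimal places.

£534.80

PV(dividends) I = 5.12·e^(−0.0224·1/12) + 5.12·e^(−0.0224·5/12) + 5.12·e^(−0.0224·6/12)
I = 5.1105 + 5.0724 + 5.0630 = 15.2459
F = (S − I)·e^(rT) = (537.22 − 15.2459) · e^(0.0224·13/12)
= 521.9741 · e^0.024267 = 521.9741 × 1.024564 = £534.80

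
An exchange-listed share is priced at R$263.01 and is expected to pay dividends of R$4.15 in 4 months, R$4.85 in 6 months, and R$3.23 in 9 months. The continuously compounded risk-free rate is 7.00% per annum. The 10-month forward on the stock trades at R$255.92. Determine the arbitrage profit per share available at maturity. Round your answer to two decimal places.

PV(dividends) I = 4.15·e^(−0.0700·4/12) + 4.85·e^(−0.0700·6/12) + 3.23·e^(−0.0700·9/12) = 11.8023
Fair forward F* = (S − I)·e^(rT) = (263.01 − 11.8023)·e^0.058333 = 251.2077 × 1.060068 = 266.2972
Market R$255.92 < fair 266.2972: forward underpriced → reverse cash-and-carry (short the stock, invest proceeds at r, pay the dividends, go long the forward).
Profit at T = |F_mkt − F*| = |255.92 − 266.2972| = R$10.38 per share

R$10.38 per share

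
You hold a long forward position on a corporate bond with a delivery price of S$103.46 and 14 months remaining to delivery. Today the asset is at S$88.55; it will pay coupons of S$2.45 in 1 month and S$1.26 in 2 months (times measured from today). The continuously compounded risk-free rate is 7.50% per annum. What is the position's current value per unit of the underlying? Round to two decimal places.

-S$9.92

PV(remaining coupons) I = 2.45·e^(−0.0750·1/12) + 1.26·e^(−0.0750·2/12) = 3.6791
Current forward F = (S − I)·e^(rT) = (88.55 − 3.6791)·e^(0.0750·14/12) = 84.8709 × 1.091442 = 92.6317
Value (long) = (F − K)·e^(−rT) = (92.6317 − 103.46) × 0.916219 = -9.9211
Value = -S$9.92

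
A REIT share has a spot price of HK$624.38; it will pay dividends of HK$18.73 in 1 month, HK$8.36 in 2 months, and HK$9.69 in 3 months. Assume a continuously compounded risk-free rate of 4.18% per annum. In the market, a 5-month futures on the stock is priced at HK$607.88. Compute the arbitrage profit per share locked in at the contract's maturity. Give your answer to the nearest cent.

HK$9.73 per share

PV(dividends) I = 18.73·e^(−0.0418·1/12) + 8.36·e^(−0.0418·2/12) + 9.69·e^(−0.0418·3/12) = 36.5561
Fair futures F* = (S − I)·e^(rT) = (624.38 − 36.5561)·e^0.017417 = 587.8239 × 1.017570 = 598.1520
Market HK$607.88 > fair 598.1520: forward overpriced → cash-and-carry (borrow at r, buy the stock and collect the dividends, short the forward).
Profit at T = |F_mkt − F*| = |607.88 − 598.1520| = HK$9.73 per share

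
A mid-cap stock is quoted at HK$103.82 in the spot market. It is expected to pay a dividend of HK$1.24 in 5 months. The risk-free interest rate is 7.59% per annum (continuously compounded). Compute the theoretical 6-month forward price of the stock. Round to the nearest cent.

PV(dividends) I = 1.24·e^(−0.0759·5/12)
I = 1.2014
F = (S − I)·e^(rT) = (103.82 − 1.2014) · e^(0.0759·6/12)
= 102.6186 · e^0.037950 = 102.6186 × 1.038679 = HK$106.59

HK$106.59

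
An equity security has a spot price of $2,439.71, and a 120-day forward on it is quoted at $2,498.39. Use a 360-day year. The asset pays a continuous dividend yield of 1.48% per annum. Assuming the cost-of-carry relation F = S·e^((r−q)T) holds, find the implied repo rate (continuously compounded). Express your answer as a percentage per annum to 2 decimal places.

From F = S·e^((r−q)T): (r − q) = ln(F/S)/T
ln(2498.39/2439.71) = ln(1.024052) = 0.023767
(r − q) = 0.023767 / (120/360) = 0.071301
r = ln(F/S)/T + q = 0.071301 + 0.0148 = 0.086101
r = 8.61%

8.61%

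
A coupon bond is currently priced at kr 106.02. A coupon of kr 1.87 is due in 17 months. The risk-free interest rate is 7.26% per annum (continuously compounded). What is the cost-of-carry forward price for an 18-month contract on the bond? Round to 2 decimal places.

PV(coupons) I = 1.87·e^(−0.0726·17/12)
I = 1.6872
F = (S − I)·e^(rT) = (106.02 − 1.6872) · e^(0.0726·18/12)
= 104.3328 · e^0.108900 = 104.3328 × 1.115051 = kr 116.34

kr 116.34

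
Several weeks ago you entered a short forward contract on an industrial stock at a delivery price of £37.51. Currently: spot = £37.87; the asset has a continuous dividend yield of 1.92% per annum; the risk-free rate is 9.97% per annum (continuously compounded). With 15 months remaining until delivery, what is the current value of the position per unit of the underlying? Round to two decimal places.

Current fair forward for the remaining 15 months: F = S·e^((r − q)·T), (r − q) = 0.0997 − 0.0192 = 0.0805
F = 37.87 · e^(0.0805 × 15/12) = 37.87 × 1.105862 = 41.8790
Value of long forward = (F − K)·e^(−rT) = (41.8790 − 37.51) · e^(−0.0997·15/12)
= 4.3690 × 0.882828 = 3.86
Short position value = −(long value) = -£3.86

-£3.86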